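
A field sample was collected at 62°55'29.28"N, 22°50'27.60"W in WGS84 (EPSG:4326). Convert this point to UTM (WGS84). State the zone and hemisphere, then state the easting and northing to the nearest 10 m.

Zone 27N: E 406520 m, N 6978550 m

Longitude -22.8410° lies in the 6° band [-24°, -18°), giving zone 27; latitude is north of the equator, so 27N.
Zone 27 central meridian λ₀ = 6×27 − 183 = -21°; Δλ = -1.8410°.
Transverse Mercator on WGS84 with k₀ = 0.9996 gives E = 406518.274 m, N = 6978548.125 m.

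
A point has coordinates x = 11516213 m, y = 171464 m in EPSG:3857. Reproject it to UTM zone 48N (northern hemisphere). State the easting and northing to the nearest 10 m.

Web Mercator inverse (R = 6378137 m) → φ = 1.54010182°, λ = 103.45190153°.
UTM 48N forward: E = 327776.145 m, N = 170290.483 m.

E 327780 m, N 170290 m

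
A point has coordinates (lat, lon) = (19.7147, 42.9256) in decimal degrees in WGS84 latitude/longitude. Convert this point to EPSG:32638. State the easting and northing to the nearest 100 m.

E 282600 m, N 2181200 m

Zone 38 central meridian λ₀ = 6×38 − 183 = 45°; Δλ = -2.0744°.
Transverse Mercator on WGS84 with k₀ = 0.9996 gives E = 282581.714 m, N = 2181238.620 m.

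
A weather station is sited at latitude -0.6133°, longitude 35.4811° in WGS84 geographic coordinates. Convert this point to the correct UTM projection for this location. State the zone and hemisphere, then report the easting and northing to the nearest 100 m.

Zone 36S: E 776200 m, N 9932100 m

Longitude 35.4811° lies in the 6° band [30°, 36°), giving zone 36; latitude is south of the equator, so 36S.
Zone 36 central meridian λ₀ = 6×36 − 183 = 33°; Δλ = +2.4811°.
Transverse Mercator on WGS84 with k₀ = 0.9996 gives E = 776155.483 m, N = 9932147.865 m.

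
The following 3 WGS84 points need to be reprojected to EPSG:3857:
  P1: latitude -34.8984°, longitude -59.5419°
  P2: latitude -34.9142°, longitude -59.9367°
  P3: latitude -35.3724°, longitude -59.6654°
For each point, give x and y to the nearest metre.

P1: x -6628174 m, y -4150083 m; P2: x -6672123 m, y -4152227 m; P3: x -6641922 m, y -4214605 m

Web Mercator: x = R·λ, y = R·ln tan(π/4+φ/2), R = 6378137 m.
P1 (-34.8984°, -59.5419°) → (-6628173.989, -4150082.667) m.
P2 (-34.9142°, -59.9367°) → (-6672122.924, -4152227.371) m.
P3 (-35.3724°, -59.6654°) → (-6641921.946, -4214604.685) m.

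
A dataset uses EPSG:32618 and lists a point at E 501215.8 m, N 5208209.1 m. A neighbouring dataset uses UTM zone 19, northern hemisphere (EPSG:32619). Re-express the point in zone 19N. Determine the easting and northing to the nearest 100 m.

UTM 18N → geographic: φ = 47.02739996°, λ = -74.98399983°.
UTM 19N (λ₀ = -69°) forward: E = 45354.266 m, N = 5225610.985 m.

E 45400 m, N 5225600 m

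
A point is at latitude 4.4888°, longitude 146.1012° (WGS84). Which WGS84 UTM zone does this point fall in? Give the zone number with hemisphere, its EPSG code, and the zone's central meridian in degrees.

UTM zone = ⌊(λ + 180)/6⌋ + 1; 146.1012° ∈ [144°, 150°) → zone 55.
Hemisphere: N (φ ≥ 0).
Central meridian λ₀ = 6×55 − 183 = 147°.
EPSG code: 32655.

Zone 55N (EPSG:32655), central meridian 147°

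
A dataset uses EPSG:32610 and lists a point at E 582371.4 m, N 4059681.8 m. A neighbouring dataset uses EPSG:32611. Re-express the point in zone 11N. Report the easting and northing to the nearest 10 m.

E 46110 m, N 4071320 m

UTM 10N → geographic: φ = 36.67919990°, λ = -122.07809974°.
UTM 11N (λ₀ = -117°) forward: E = 46108.277 m, N = 4071318.946 m.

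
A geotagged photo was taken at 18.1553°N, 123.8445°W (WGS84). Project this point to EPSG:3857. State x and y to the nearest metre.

Web Mercator is spherical with R = a = 6378137 m.
x = R·λ = 6378137 × -2.161494285 = -13786306.678 m.
y = R·ln tan(π/4 + φ/2) = 6378137 × 0.322309503 = 2055734.168 m.

x -13786307 m, y 2055734 m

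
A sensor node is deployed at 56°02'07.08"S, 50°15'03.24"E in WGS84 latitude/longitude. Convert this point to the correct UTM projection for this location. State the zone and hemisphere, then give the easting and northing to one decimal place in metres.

Longitude 50.2509° lies in the 6° band [48°, 54°), giving zone 39; latitude is south of the equator, so 39S.
Zone 39 central meridian λ₀ = 6×39 − 183 = 51°; Δλ = -0.7491°.
Transverse Mercator on WGS84 with k₀ = 0.9996 gives E = 453323.362 m, N = 3789738.531 m.

Zone 39S: E 453323.4 m, N 3789738.5 m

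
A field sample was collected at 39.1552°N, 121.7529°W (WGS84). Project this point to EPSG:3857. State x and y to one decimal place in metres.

Web Mercator is spherical with R = a = 6378137 m.
x = R·λ = 6378137 × -2.124988979 = -13553470.831 m.
y = R·ln tan(π/4 + φ/2) = 6378137 × 0.743779427 = 4743927.086 m.

x -13553470.8 m, y 4743927.1 m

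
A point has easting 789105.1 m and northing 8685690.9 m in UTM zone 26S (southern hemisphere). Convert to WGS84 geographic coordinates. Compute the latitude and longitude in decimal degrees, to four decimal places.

lat -11.8768°, lon -24.3463°

Zone 26S: λ₀ = -27°, k₀ = 0.9996, false easting 500000 m, false northing 10000000 m.
Meridian distance M = (N − FN)/k₀ = -1314835.0 m.
Inverse transverse Mercator on WGS84 gives φ = -11.87679993°, λ = -24.34630043°.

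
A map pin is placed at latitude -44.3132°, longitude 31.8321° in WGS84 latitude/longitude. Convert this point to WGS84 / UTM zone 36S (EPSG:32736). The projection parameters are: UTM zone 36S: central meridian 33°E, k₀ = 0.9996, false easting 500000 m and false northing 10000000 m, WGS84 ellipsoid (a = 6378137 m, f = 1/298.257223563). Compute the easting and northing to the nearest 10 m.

E 406860 m, N 5092680 m

Zone 36 central meridian λ₀ = 6×36 − 183 = 33°; Δλ = -1.1679°.
Transverse Mercator on WGS84 with k₀ = 0.9996 gives E = 406858.462 m, N = 5092676.570 m.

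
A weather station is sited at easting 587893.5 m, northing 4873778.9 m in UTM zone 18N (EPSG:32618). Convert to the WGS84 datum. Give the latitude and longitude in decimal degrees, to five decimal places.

lat 44.01190°, lon -73.90350°

Zone 18N: λ₀ = -75°, k₀ = 0.9996, false easting 500000 m.
Meridian distance M = (N − FN)/k₀ = 4875729.2 m.
Inverse transverse Mercator on WGS84 gives φ = 44.01189963°, λ = -73.90350043°.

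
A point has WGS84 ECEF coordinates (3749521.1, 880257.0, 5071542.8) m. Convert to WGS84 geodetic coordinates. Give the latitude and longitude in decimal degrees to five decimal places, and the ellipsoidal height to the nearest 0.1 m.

lat 52.97110°, lon 13.21180°, h 3677.0 m

λ = atan2(Y, X) = 13.21180051°; p = √(X²+Y²) = 3851462.2 m.
Bowring's method on WGS84 (a = 6378137 m, b = 6356752.314 m) gives φ = 52.97109984°, h = 3677.032 m.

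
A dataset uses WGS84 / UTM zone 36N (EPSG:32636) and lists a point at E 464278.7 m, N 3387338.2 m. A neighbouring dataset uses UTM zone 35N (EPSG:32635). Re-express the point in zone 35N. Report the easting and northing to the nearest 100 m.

E 1039800 m, N 3400800 m

UTM 36N → geographic: φ = 30.61809960°, λ = 32.62730029°.
UTM 35N (λ₀ = 27°) forward: E = 1039765.353 m, N = 3400806.416 m.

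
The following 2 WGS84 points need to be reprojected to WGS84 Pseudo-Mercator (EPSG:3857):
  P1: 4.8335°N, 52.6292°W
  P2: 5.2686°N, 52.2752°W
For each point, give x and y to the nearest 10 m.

P1: x -5858660 m, y 538700 m; P2: x -5819250 m, y 587330 m

Web Mercator: x = R·λ, y = R·ln tan(π/4+φ/2), R = 6378137 m.
P1 (4.8335°, -52.6292°) → (-5858655.745, 538702.101) m.
P2 (5.2686°, -52.2752°) → (-5819248.645, 587326.154) m.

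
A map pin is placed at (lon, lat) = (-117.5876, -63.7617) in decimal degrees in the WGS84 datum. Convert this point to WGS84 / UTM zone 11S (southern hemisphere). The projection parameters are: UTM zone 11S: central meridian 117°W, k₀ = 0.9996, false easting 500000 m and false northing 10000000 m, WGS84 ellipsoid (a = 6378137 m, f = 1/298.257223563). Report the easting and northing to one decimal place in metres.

Zone 11 central meridian λ₀ = 6×11 − 183 = -117°; Δλ = -0.5876°.
Transverse Mercator on WGS84 with k₀ = 0.9996 gives E = 471015.003 m, N = 2929406.506 m.

E 471015.0 m, N 2929406.5 m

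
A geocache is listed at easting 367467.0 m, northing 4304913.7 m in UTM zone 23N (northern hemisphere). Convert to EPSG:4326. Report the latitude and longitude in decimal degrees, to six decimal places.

Zone 23N: λ₀ = -45°, k₀ = 0.9996, false easting 500000 m.
Meridian distance M = (N − FN)/k₀ = 4306636.4 m.
Inverse transverse Mercator on WGS84 gives φ = 38.88310004°, λ = -46.52799991°.

lat 38.883100°, lon -46.528000°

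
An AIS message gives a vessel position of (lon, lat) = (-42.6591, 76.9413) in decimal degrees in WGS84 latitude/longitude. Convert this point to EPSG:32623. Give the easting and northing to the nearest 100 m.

Zone 23 central meridian λ₀ = 6×23 − 183 = -45°; Δλ = +2.3409°.
Transverse Mercator on WGS84 with k₀ = 0.9996 gives E = 559029.140 m, N = 8541397.571 m.

E 559000 m, N 8541400 m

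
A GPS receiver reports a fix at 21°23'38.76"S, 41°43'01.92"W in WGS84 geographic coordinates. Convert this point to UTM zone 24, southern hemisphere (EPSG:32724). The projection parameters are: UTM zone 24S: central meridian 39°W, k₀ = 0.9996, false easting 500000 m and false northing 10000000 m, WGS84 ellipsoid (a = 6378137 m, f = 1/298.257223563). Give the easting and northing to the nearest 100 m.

Zone 24 central meridian λ₀ = 6×24 − 183 = -39°; Δλ = -2.7172°.
Transverse Mercator on WGS84 with k₀ = 0.9996 gives E = 218274.518 m, N = 7631797.114 m.

E 218300 m, N 7631800 m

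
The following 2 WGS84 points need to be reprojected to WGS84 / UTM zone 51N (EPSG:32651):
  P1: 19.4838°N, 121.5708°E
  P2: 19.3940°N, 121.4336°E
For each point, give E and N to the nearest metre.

P1: E 350005 m, N 2154984 m; P2: E 335512 m, N 2145170 m

UTM zone 51N: λ₀ = 123°, k₀ = 0.9996.
P1 (19.4838°, 121.5708°) → (350004.745, 2154984.327) m.
P2 (19.3940°, 121.4336°) → (335512.394, 2145170.372) m.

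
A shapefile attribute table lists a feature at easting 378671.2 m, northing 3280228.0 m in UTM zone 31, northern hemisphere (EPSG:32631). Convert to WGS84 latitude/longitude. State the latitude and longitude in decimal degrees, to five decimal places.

lat 29.64610°, lon 1.74650°

Zone 31N: λ₀ = 3°, k₀ = 0.9996, false easting 500000 m.
Meridian distance M = (N − FN)/k₀ = 3281540.6 m.
Inverse transverse Mercator on WGS84 gives φ = 29.64610026°, λ = 1.74650012°.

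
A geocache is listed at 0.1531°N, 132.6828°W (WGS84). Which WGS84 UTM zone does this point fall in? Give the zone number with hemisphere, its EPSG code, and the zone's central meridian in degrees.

UTM zone = ⌊(λ + 180)/6⌋ + 1; -132.6828° ∈ [-138°, -132°) → zone 8.
Hemisphere: N (φ ≥ 0).
Central meridian λ₀ = 6×8 − 183 = -135°.
EPSG code: 32608.

Zone 8N (EPSG:32608), central meridian -135°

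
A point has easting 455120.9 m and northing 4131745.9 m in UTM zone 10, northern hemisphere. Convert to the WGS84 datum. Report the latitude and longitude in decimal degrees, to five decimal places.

lat 37.33130°, lon -123.50660°

Zone 10N: λ₀ = -123°, k₀ = 0.9996, false easting 500000 m.
Meridian distance M = (N − FN)/k₀ = 4133399.3 m.
Inverse transverse Mercator on WGS84 gives φ = 37.33129995°, λ = -123.50659985°.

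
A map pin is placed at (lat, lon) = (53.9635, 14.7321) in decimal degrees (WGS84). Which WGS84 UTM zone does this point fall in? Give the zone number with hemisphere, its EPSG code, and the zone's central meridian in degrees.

Zone 33N (EPSG:32633), central meridian 15°

UTM zone = ⌊(λ + 180)/6⌋ + 1; 14.7321° ∈ [12°, 18°) → zone 33.
Hemisphere: N (φ ≥ 0).
Central meridian λ₀ = 6×33 − 183 = 15°.
EPSG code: 32633.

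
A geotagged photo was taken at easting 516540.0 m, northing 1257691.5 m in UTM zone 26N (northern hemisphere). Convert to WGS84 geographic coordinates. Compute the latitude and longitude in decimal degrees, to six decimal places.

Zone 26N: λ₀ = -27°, k₀ = 0.9996, false easting 500000 m.
Meridian distance M = (N − FN)/k₀ = 1258194.8 m.
Inverse transverse Mercator on WGS84 gives φ = 11.37720043°, λ = -26.84839974°.

lat 11.377200°, lon -26.848400°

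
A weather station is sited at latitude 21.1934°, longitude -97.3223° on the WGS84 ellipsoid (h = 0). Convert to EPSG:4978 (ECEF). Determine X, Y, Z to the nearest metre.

WGS84: a = 6378137 m, e² = 0.006694380; N(φ) = a/√(1−e²sin²φ) = 6380929.011 m.
X = (N+h)·cosφ·cosλ = -758249.529 m; Y = (N+h)·cosφ·sinλ = -5900840.226 m; Z = (N(1−e²)+h)·sinφ = 2291372.710 m.

X -758250 m, Y -5900840 m, Z 2291373 m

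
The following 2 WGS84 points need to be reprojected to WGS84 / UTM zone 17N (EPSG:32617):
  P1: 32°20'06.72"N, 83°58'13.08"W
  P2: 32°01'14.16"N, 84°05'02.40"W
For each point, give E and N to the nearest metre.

P1: E 220411 m, N 3581470 m; P2: E 208703 m, N 3546878 m

UTM zone 17N: λ₀ = -81°, k₀ = 0.9996.
P1 (32.3352°, -83.9703°) → (220410.808, 3581469.5003) m.
P2 (32.0206°, -84.0840°) → (208702.839, 3546878.309) m.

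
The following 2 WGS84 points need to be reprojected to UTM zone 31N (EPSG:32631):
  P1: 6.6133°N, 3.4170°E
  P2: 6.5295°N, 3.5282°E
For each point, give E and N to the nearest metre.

UTM zone 31N: λ₀ = 3°, k₀ = 0.9996.
P1 (6.6133°, 3.4170°) → (546095.351, 731020.184) m.
P2 (6.5295°, 3.5282°) → (558397.524, 721767.840) m.

P1: E 546095 m, N 731020 m; P2: E 558398 m, N 721768 m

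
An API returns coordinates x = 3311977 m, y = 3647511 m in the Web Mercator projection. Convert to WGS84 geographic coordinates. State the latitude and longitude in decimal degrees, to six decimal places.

R = 6378137 m. λ = x/R = 29.75199560°.
φ = 2·arctan(exp(y/R)) − 90° = 2·arctan(1.77159) − 90° = 31.11359946°.

lat 31.113599°, lon 29.751996°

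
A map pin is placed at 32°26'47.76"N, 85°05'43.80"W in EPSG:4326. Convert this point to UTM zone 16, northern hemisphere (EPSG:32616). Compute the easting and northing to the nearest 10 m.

Zone 16 central meridian λ₀ = 6×16 − 183 = -87°; Δλ = +1.9045°.
Transverse Mercator on WGS84 with k₀ = 0.9996 gives E = 679026.888 m, N = 3591536.389 m.

E 679030 m, N 3591540 m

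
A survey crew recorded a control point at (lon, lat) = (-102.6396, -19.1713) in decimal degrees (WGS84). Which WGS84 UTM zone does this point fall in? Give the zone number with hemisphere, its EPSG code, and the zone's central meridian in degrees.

Zone 13S (EPSG:32713), central meridian -105°

UTM zone = ⌊(λ + 180)/6⌋ + 1; -102.6396° ∈ [-108°, -102°) → zone 13.
Hemisphere: S (φ < 0).
Central meridian λ₀ = 6×13 − 183 = -105°.
EPSG code: 32713.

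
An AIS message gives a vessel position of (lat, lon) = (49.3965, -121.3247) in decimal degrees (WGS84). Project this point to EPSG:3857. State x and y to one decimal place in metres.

Web Mercator is spherical with R = a = 6378137 m.
x = R·λ = 6378137 × -2.117515479 = -13505803.825 m.
y = R·ln tan(π/4 + φ/2) = 6378137 × 0.994398351 = 6342408.913 m.

x -13505803.8 m, y 6342408.9 m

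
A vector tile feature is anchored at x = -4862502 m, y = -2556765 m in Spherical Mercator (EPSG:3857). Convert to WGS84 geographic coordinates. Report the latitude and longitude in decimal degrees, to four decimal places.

R = 6378137 m. λ = x/R = -43.68059866°.
φ = 2·arctan(exp(y/R)) − 90° = 2·arctan(0.66974) − 90° = -22.37630070°.

lat -22.3763°, lon -43.6806°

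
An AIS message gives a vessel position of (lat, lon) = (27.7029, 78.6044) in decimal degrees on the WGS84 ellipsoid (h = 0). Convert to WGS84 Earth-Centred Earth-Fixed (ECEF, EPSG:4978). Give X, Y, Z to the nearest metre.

WGS84: a = 6378137 m, e² = 0.006694380; N(φ) = a/√(1−e²sin²φ) = 6382755.919 m.
X = (N+h)·cosφ·cosλ = 1116556.224 m; Y = (N+h)·cosφ·sinλ = 5539697.398 m; Z = (N(1−e²)+h)·sinφ = 2947395.389 m.

X 1116556 m, Y 5539697 m, Z 2947395 m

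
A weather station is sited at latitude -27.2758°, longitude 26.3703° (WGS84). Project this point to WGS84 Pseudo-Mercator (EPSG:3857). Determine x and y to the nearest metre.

x 2935528 m, y -3157972 m

Web Mercator is spherical with R = a = 6378137 m.
x = R·λ = 6378137 × 0.460248560 = 2935528.368 m.
y = R·ln tan(π/4 + φ/2) = 6378137 × -0.495124481 = -3157971.774 m.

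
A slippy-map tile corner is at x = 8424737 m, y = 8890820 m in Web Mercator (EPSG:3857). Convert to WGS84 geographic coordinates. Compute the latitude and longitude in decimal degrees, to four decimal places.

R = 6378137 m. λ = x/R = 75.68070012°.
φ = 2·arctan(exp(y/R)) − 90° = 2·arctan(4.03075) − 90° = 62.13330075°.

lat 62.1333°, lon 75.6807°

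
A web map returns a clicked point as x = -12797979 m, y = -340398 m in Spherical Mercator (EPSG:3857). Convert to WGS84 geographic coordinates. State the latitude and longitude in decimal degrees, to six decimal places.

lat -3.056397°, lon -114.966201°

R = 6378137 m. λ = x/R = -114.96620142°.
φ = 2·arctan(exp(y/R)) − 90° = 2·arctan(0.94803) − 90° = -3.05639668°.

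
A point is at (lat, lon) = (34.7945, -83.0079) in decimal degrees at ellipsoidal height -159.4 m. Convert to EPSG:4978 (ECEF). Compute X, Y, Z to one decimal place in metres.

X 638284.7 m, Y -5204343.8 m, Z 3619077.6 m

WGS84: a = 6378137 m, e² = 0.006694380; N(φ) = a/√(1−e²sin²φ) = 6385100.080 m.
X = (N+h)·cosφ·cosλ = 638284.678 m; Y = (N+h)·cosφ·sinλ = -5204343.766 m; Z = (N(1−e²)+h)·sinφ = 3619077.592 m.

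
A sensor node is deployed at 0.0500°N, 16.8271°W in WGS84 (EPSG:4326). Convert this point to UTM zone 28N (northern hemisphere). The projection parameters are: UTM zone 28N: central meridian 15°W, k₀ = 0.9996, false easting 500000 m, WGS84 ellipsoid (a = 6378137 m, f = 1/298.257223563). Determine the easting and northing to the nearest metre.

E 296655 m, N 5529 m

Zone 28 central meridian λ₀ = 6×28 − 183 = -15°; Δλ = -1.8271°.
Transverse Mercator on WGS84 with k₀ = 0.9996 gives E = 296654.893 m, N = 5529.332 m.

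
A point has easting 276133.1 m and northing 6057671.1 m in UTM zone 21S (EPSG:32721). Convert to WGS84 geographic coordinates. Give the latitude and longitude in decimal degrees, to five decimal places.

Zone 21S: λ₀ = -57°, k₀ = 0.9996, false easting 500000 m, false northing 10000000 m.
Meridian distance M = (N − FN)/k₀ = -3943906.5 m.
Inverse transverse Mercator on WGS84 gives φ = -35.59940028°, λ = -59.47119998°.

lat -35.59940°, lon -59.47120°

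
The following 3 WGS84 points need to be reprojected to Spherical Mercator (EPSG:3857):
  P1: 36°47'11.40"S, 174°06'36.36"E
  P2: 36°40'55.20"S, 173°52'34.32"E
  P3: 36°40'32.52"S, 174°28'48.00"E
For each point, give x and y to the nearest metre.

P1: x 19381848 m, y -4409389 m; P2: x 19355810 m, y -4394874 m; P3: x 19423025 m, y -4393999 m

Web Mercator: x = R·λ, y = R·ln tan(π/4+φ/2), R = 6378137 m.
P1 (-36.7865°, 174.1101°) → (19381847.674, -4409389.275) m.
P2 (-36.6820°, 173.8762°) → (19355810.045, -4394873.895) m.
P3 (-36.6757°, 174.4800°) → (19423024.754, -4393999.436) m.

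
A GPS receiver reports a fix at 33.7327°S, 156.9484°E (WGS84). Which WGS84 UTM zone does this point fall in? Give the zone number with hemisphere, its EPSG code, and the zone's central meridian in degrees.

Zone 57S (EPSG:32757), central meridian 159°

UTM zone = ⌊(λ + 180)/6⌋ + 1; 156.9484° ∈ [156°, 162°) → zone 57.
Hemisphere: S (φ < 0).
Central meridian λ₀ = 6×57 − 183 = 159°.
EPSG code: 32757.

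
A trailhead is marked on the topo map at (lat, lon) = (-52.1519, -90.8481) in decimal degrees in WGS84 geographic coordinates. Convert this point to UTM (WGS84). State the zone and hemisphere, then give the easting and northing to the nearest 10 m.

Zone 15S: E 647220 m, N 4219880 m

Longitude -90.8481° lies in the 6° band [-96°, -90°), giving zone 15; latitude is south of the equator, so 15S.
Zone 15 central meridian λ₀ = 6×15 − 183 = -93°; Δλ = +2.1519°.
Transverse Mercator on WGS84 with k₀ = 0.9996 gives E = 647220.042 m, N = 4219883.307 m.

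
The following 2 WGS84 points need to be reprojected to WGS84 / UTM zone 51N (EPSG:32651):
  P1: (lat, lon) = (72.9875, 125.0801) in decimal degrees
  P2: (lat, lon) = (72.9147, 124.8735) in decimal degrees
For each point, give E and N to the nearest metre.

P1: E 567917 m, N 8100264 m; P2: E 561428 m, N 8091924 m

UTM zone 51N: λ₀ = 123°, k₀ = 0.9996.
P1 (72.9875°, 125.0801°) → (567917.398, 8100264.448) m.
P2 (72.9147°, 124.8735°) → (561427.654, 8091924.460) m.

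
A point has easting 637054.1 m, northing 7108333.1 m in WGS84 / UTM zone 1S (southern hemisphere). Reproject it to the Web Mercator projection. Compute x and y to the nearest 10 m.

x -19550930 m, y -3016160 m

Unproject from UTM 1S (λ₀ = -177°) → φ = -26.13779987°, λ = -175.62899970°.
Web Mercator (R = 6378137 m): x = -19550930.815 m, y = -3016158.081 m.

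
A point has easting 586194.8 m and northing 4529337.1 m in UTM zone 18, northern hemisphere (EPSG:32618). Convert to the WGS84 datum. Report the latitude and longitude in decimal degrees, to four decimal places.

Zone 18N: λ₀ = -75°, k₀ = 0.9996, false easting 500000 m.
Meridian distance M = (N − FN)/k₀ = 4531149.6 m.
Inverse transverse Mercator on WGS84 gives φ = 40.91060007°, λ = -73.97649977°.

lat 40.9106°, lon -73.9765°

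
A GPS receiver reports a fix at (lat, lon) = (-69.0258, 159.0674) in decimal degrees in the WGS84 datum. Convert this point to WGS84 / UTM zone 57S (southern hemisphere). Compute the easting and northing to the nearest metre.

Zone 57 central meridian λ₀ = 6×57 − 183 = 159°; Δλ = +0.0674°.
Transverse Mercator on WGS84 with k₀ = 0.9996 gives E = 502692.451 m, N = 2342759.560 m.

E 502692 m, N 2342760 m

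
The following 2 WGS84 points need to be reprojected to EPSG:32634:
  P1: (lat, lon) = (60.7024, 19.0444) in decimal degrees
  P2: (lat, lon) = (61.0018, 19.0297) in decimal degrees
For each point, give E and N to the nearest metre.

UTM zone 34N: λ₀ = 21°, k₀ = 0.9996.
P1 (60.7024°, 19.0444°) → (393252.445, 6731228.995) m.
P2 (61.0018°, 19.0297°) → (393451.835, 6764590.407) m.

P1: E 393252 m, N 6731229 m; P2: E 393452 m, N 6764590 m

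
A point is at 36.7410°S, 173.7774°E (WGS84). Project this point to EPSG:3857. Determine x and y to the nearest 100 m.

Web Mercator is spherical with R = a = 6378137 m.
x = R·λ = 6378137 × 3.032987796 = 19344811.679 m.
y = R·ln tan(π/4 + φ/2) = 6378137 × -0.690337438 = -4403066.753 m.

x 19344800 m, y -4403100 m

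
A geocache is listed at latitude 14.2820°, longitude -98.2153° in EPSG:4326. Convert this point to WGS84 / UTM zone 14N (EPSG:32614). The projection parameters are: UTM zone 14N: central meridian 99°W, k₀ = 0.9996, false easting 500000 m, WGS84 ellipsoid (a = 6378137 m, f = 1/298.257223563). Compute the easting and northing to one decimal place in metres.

E 584638.3 m, N 1579057.5 m

Zone 14 central meridian λ₀ = 6×14 − 183 = -99°; Δλ = +0.7847°.
Transverse Mercator on WGS84 with k₀ = 0.9996 gives E = 584638.349 m, N = 1579057.458 m.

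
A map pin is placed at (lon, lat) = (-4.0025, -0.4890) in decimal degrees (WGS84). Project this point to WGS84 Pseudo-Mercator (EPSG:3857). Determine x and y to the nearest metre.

Web Mercator is spherical with R = a = 6378137 m.
x = R·λ = 6378137 × -0.069856803 = -445556.262 m.
y = R·ln tan(π/4 + φ/2) = 6378137 × -0.008534764 = -54435.892 m.

x -445556 m, y -54436 m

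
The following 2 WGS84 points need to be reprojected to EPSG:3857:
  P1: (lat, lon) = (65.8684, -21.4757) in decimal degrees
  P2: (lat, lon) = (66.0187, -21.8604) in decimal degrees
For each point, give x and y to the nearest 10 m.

P1: x -2390660 m, y 9840920 m; P2: x -2433490 m, y 9881970 m

Web Mercator: x = R·λ, y = R·ln tan(π/4+φ/2), R = 6378137 m.
P1 (65.8684°, -21.4757°) → (-2390663.988, 9840920.930) m.
P2 (66.0187°, -21.8604°) → (-2433488.597, 9881965.764) m.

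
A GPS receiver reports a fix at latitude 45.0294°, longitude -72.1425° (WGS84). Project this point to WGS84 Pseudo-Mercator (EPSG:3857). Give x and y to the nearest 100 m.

Web Mercator is spherical with R = a = 6378137 m.
x = R·λ = 6378137 × -1.259124156 = -8030866.365 m.
y = R·ln tan(π/4 + φ/2) = 6378137 × 0.882099444 = 5626151.103 m.

x -8030900 m, y 5626200 m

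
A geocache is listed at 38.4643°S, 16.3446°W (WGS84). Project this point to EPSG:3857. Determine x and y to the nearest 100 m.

x -1819500 m, y -4645200 m

Web Mercator is spherical with R = a = 6378137 m.
x = R·λ = 6378137 × -0.285267085 = -1819472.549 m.
y = R·ln tan(π/4 + φ/2) = 6378137 × -0.728304373 = -4645225.067 m.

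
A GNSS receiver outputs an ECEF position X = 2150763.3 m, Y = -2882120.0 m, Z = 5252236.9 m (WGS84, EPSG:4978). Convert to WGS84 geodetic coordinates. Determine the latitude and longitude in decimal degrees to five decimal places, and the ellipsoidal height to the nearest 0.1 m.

lat 55.78000°, lon -53.26810°, h 1851.4 m

λ = atan2(Y, X) = -53.26809934°; p = √(X²+Y²) = 3596164.4 m.
Bowring's method on WGS84 (a = 6378137 m, b = 6356752.314 m) gives φ = 55.77999992°, h = 1851.431 m.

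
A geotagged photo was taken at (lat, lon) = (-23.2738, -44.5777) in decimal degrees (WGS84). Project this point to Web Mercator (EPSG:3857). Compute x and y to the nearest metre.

Web Mercator is spherical with R = a = 6378137 m.
x = R·λ = 6378137 × -0.778027638 = -4962366.865 m.
y = R·ln tan(π/4 + φ/2) = 6378137 × -0.417859301 = -2665163.870 m.

x -4962367 m, y -2665164 m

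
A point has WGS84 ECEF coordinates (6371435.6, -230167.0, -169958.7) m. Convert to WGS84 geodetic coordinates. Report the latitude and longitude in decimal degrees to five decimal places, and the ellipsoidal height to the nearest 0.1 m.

λ = atan2(Y, X) = -2.06890038°; p = √(X²+Y²) = 6375591.6 m.
Bowring's method on WGS84 (a = 6378137 m, b = 6356752.314 m) gives φ = -1.53729968°, h = -265.169 m.

lat -1.53730°, lon -2.06890°, h -265.2 m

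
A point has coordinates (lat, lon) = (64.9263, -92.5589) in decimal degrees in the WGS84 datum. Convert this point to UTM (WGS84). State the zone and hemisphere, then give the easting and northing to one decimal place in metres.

Longitude -92.5589° lies in the 6° band [-96°, -90°), giving zone 15; latitude is north of the equator, so 15N.
Zone 15 central meridian λ₀ = 6×15 − 183 = -93°; Δλ = +0.4411°.
Transverse Mercator on WGS84 with k₀ = 0.9996 gives E = 520857.964 m, N = 7200313.627 m.

Zone 15N: E 520858.0 m, N 7200313.6 m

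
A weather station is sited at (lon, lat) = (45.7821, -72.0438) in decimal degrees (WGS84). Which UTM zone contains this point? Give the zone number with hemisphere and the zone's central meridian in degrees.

UTM zone = ⌊(λ + 180)/6⌋ + 1; 45.7821° ∈ [42°, 48°) → zone 38.
Hemisphere: S (φ < 0).
Central meridian λ₀ = 6×38 − 183 = 45°.

Zone 38S, central meridian 45°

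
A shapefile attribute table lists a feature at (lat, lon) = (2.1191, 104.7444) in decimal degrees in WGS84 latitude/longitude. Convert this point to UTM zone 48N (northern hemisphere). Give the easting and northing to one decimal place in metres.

E 471577.3 m, N 234227.6 m

Zone 48 central meridian λ₀ = 6×48 − 183 = 105°; Δλ = -0.2556°.
Transverse Mercator on WGS84 with k₀ = 0.9996 gives E = 471577.345 m, N = 234227.637 m.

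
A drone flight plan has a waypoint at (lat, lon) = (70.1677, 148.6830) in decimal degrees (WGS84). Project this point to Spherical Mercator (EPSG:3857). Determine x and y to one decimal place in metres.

x 16551315.8 m, y 11123518.8 m

Web Mercator is spherical with R = a = 6378137 m.
x = R·λ = 6378137 × 2.595007892 = 16551315.8496 m.
y = R·ln tan(π/4 + φ/2) = 6378137 × 1.744007503 = 11123518.783 m.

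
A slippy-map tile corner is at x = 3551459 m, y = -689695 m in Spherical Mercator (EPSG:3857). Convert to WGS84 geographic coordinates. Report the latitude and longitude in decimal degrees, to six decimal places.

R = 6378137 m. λ = x/R = 31.90329901°.
φ = 2·arctan(exp(y/R)) − 90° = 2·arctan(0.89751) − 90° = -6.1835964999°.

lat -6.183596°, lon 31.903299°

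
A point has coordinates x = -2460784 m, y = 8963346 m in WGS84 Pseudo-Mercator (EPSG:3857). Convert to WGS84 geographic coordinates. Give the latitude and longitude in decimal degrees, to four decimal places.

R = 6378137 m. λ = x/R = -22.10559878°.
φ = 2·arctan(exp(y/R)) − 90° = 2·arctan(4.07685) − 90° = 62.43630108°.

lat 62.4363°, lon -22.1056°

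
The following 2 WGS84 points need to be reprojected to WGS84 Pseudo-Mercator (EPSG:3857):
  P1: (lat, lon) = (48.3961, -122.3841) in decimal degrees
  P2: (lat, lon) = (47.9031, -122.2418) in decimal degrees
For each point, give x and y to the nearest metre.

P1: x -13623736 m, y 6173007 m; P2: x -13607895 m, y 6090749 m

Web Mercator: x = R·λ, y = R·ln tan(π/4+φ/2), R = 6378137 m.
P1 (48.3961°, -122.3841°) → (-13623735.693, 6173006.570) m.
P2 (47.9031°, -122.2418°) → (-13607894.930, 6090749.241) m.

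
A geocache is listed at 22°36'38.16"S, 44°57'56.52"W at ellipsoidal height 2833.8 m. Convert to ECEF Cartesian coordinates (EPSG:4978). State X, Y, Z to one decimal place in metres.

WGS84: a = 6378137 m, e² = 0.006694380; N(φ) = a/√(1−e²sin²φ) = 6381295.005 m.
X = (N+h)·cosφ·cosλ = 4169784.639 m; Y = (N+h)·cosφ·sinλ = -4164795.159 m; Z = (N(1−e²)+h)·sinφ = -2438057.260 m.

X 4169784.6 m, Y -4164795.2 m, Z -2438057.3 m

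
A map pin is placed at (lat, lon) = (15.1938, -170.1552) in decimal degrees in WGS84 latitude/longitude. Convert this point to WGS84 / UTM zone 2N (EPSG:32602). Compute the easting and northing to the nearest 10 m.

E 590740 m, N 1679940 m

Zone 2 central meridian λ₀ = 6×2 − 183 = -171°; Δλ = +0.8448°.
Transverse Mercator on WGS84 with k₀ = 0.9996 gives E = 590742.848 m, N = 1679936.655 m.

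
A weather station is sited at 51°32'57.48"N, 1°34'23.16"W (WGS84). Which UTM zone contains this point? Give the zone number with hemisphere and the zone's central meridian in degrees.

Zone 30N, central meridian -3°

UTM zone = ⌊(λ + 180)/6⌋ + 1; -1.5731° ∈ [-6°, 0°) → zone 30.
Hemisphere: N (φ ≥ 0).
Central meridian λ₀ = 6×30 − 183 = -3°.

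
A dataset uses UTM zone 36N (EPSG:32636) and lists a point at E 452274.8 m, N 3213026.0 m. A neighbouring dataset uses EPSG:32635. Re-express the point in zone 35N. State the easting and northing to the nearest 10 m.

E 1036860 m, N 3225480 m

UTM 36N → geographic: φ = 29.04459956°, λ = 32.50980048°.
UTM 35N (λ₀ = 27°) forward: E = 1036863.840 m, N = 3225483.846 m.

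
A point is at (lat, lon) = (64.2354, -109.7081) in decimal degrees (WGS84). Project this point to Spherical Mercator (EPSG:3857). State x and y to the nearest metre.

x -12212650 m, y 9409795 m

Web Mercator is spherical with R = a = 6378137 m.
x = R·λ = 6378137 × -1.914767561 = -12212649.828 m.
y = R·ln tan(π/4 + φ/2) = 6378137 × 1.475320263 = 9409794.758 m.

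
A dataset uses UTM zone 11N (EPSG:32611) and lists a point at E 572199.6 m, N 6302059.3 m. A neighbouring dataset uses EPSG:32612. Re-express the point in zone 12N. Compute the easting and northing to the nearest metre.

UTM 11N → geographic: φ = 56.85670022°, λ = -115.81600077°.
UTM 12N (λ₀ = -111°) forward: E = 206453.837 m, N = 6311774.253 m.

E 206454 m, N 6311774 m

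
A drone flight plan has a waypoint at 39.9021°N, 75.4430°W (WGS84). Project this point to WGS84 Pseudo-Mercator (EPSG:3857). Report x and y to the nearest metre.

x -8398276 m, y 4851726 m

Web Mercator is spherical with R = a = 6378137 m.
x = R·λ = 6378137 × -1.316728748 = -8398276.344 m.
y = R·ln tan(π/4 + φ/2) = 6378137 × 0.760680729 = 4851725.900 m.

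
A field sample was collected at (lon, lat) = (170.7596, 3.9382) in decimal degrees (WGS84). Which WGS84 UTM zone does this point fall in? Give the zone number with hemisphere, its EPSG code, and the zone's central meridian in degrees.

Zone 59N (EPSG:32659), central meridian 171°

UTM zone = ⌊(λ + 180)/6⌋ + 1; 170.7596° ∈ [168°, 174°) → zone 59.
Hemisphere: N (φ ≥ 0).
Central meridian λ₀ = 6×59 − 183 = 171°.
EPSG code: 32659.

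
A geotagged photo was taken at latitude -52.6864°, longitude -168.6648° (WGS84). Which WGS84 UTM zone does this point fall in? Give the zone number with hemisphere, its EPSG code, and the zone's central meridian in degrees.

UTM zone = ⌊(λ + 180)/6⌋ + 1; -168.6648° ∈ [-174°, -168°) → zone 2.
Hemisphere: S (φ < 0).
Central meridian λ₀ = 6×2 − 183 = -171°.
EPSG code: 32702.

Zone 2S (EPSG:32702), central meridian -171°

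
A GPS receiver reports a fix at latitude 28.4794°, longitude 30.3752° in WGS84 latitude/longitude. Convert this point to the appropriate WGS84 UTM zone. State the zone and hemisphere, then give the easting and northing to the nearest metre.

Longitude 30.3752° lies in the 6° band [30°, 36°), giving zone 36; latitude is north of the equator, so 36N.
Zone 36 central meridian λ₀ = 6×36 − 183 = 33°; Δλ = -2.6248°.
Transverse Mercator on WGS84 with k₀ = 0.9996 gives E = 243024.845 m, N = 3153117.878 m.

Zone 36N: E 243025 m, N 3153118 m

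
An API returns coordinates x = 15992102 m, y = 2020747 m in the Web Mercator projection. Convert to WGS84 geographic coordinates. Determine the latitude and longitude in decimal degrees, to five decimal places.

lat 17.85640°, lon 143.65950°

R = 6378137 m. λ = x/R = 143.65949652°.
φ = 2·arctan(exp(y/R)) − 90° = 2·arctan(1.37276) − 90° = 17.85639795°.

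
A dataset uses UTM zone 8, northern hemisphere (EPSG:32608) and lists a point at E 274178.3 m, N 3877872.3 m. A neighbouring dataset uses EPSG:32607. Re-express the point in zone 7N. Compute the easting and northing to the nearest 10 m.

E 821660 m, N 3880750 m

UTM 8N → geographic: φ = 35.01829970°, λ = -137.47499968°.
UTM 7N (λ₀ = -141°) forward: E = 821660.299 m, N = 3880754.643 m.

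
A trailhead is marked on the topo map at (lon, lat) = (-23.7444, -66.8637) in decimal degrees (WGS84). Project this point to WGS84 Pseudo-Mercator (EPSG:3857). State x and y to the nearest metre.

Web Mercator is spherical with R = a = 6378137 m.
x = R·λ = 6378137 × -0.414417959 = -2643214.517 m.
y = R·ln tan(π/4 + φ/2) = 6378137 × -1.586252405 = -10117335.157 m.

x -2643215 m, y -10117335 m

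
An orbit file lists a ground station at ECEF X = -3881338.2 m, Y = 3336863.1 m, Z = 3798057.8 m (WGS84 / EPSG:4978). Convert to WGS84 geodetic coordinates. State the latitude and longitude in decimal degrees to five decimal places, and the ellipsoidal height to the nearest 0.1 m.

λ = atan2(Y, X) = 139.31370066°; p = √(X²+Y²) = 5118539.0 m.
Bowring's method on WGS84 (a = 6378137 m, b = 6356752.314 m) gives φ = 36.76040034°, h = 3230.720 m.

lat 36.76040°, lon 139.31370°, h 3230.7 m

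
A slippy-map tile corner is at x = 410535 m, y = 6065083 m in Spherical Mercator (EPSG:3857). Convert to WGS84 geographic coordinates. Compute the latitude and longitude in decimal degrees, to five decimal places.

R = 6378137 m. λ = x/R = 3.68789865°.
φ = 2·arctan(exp(y/R)) − 90° = 2·arctan(2.58808) − 90° = 47.74830237°.

lat 47.74830°, lon 3.68790°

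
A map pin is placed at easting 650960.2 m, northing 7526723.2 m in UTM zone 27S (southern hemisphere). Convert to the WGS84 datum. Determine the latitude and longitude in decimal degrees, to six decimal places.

Zone 27S: λ₀ = -21°, k₀ = 0.9996, false easting 500000 m, false northing 10000000 m.
Meridian distance M = (N − FN)/k₀ = -2474266.5 m.
Inverse transverse Mercator on WGS84 gives φ = -22.35880012°, λ = -19.53390029°.

lat -22.358800°, lon -19.533900°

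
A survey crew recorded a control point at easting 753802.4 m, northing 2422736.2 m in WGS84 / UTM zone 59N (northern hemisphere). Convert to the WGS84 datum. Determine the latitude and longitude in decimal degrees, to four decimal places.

Zone 59N: λ₀ = 171°, k₀ = 0.9996, false easting 500000 m.
Meridian distance M = (N − FN)/k₀ = 2423705.7 m.
Inverse transverse Mercator on WGS84 gives φ = 21.89050001°, λ = 173.45640006°.

lat 21.8905°, lon 173.4564°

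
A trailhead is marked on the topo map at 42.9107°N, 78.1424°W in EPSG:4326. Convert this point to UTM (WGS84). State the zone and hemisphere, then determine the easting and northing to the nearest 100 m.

Zone 17N: E 733300 m, N 4754900 m

Longitude -78.1424° lies in the 6° band [-84°, -78°), giving zone 17; latitude is north of the equator, so 17N.
Zone 17 central meridian λ₀ = 6×17 − 183 = -81°; Δλ = +2.8576°.
Transverse Mercator on WGS84 with k₀ = 0.9996 gives E = 733262.487 m, N = 4754860.474 m.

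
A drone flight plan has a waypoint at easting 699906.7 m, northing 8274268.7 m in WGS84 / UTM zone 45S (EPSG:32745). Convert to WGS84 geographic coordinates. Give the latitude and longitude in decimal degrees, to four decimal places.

lat -15.6015°, lon 88.8645°

Zone 45S: λ₀ = 87°, k₀ = 0.9996, false easting 500000 m, false northing 10000000 m.
Meridian distance M = (N − FN)/k₀ = -1726421.9 m.
Inverse transverse Mercator on WGS84 gives φ = -15.60149960°, λ = 88.86449956°.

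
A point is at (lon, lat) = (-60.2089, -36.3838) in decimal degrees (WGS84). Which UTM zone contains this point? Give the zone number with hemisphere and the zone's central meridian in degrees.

UTM zone = ⌊(λ + 180)/6⌋ + 1; -60.2089° ∈ [-66°, -60°) → zone 20.
Hemisphere: S (φ < 0).
Central meridian λ₀ = 6×20 − 183 = -63°.

Zone 20S, central meridian -63°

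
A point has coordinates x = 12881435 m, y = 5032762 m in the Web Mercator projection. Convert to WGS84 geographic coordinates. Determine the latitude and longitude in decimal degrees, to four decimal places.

R = 6378137 m. λ = x/R = 115.71589942°.
φ = 2·arctan(exp(y/R)) − 90° = 2·arctan(2.20134) − 90° = 41.13829774°.

lat 41.1383°, lon 115.7159°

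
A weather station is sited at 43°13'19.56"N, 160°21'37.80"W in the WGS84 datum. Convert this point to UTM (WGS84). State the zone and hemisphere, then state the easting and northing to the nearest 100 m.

Longitude -160.3605° lies in the 6° band [-162°, -156°), giving zone 4; latitude is north of the equator, so 4N.
Zone 4 central meridian λ₀ = 6×4 − 183 = -159°; Δλ = -1.3605°.
Transverse Mercator on WGS84 with k₀ = 0.9996 gives E = 389507.473 m, N = 4786377.572 m.

Zone 4N: E 389500 m, N 4786400 m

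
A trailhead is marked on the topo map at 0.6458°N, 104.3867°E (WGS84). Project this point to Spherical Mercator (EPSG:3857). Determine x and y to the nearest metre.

Web Mercator is spherical with R = a = 6378137 m.
x = R·λ = 6378137 × 1.821891610 = 11620274.290 m.
y = R·ln tan(π/4 + φ/2) = 6378137 × 0.011271575 = 71891.649 m.

x 11620274 m, y 71892 m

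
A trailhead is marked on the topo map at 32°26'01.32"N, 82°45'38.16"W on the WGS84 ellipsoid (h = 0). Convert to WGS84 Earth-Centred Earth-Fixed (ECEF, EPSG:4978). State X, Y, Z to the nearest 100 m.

WGS84: a = 6378137 m, e² = 0.006694380; N(φ) = a/√(1−e²sin²φ) = 6384286.720 m.
X = (N+h)·cosφ·cosλ = 679023.942 m; Y = (N+h)·cosφ·sinλ = -5345463.592 m; Z = (N(1−e²)+h)·sinφ = 3401119.985 m.

X 679000 m, Y -5345500 m, Z 3401100 m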